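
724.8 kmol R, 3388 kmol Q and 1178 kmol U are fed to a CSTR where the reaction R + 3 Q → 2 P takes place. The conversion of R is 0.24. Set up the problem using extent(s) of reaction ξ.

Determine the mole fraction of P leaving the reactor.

0.0704

R reacted = 0.24 × 724.8 = 174 kmol; ν_R = −1, so ξ = 174/1 = 174 kmol.
Outlet amounts (n = n₀ + ν ξ):
  R: 724.8 − 1(174) = 550.8
  Q: 3388 − 3(174) = 2866
  P: 0 + 2(174) = 347.9
  U: 1178 (inert)
Total out = 4943 kmol; y_P = 347.9 / 4943 = 0.07038.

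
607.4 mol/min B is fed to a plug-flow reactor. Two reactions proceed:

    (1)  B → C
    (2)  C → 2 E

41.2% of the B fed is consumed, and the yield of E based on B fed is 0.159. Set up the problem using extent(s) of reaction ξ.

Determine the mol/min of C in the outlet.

202 mol/min

Conversion of B: B consumed = 1ξ₁ = 0.412 × 607.4 → ξ₁ = 250.2 mol/min.
Yield of E: 2ξ₂ / 607.4 = 0.159 → ξ₂ = 48.29 mol/min.
Outlet amounts (n = n₀ + Σ ν·ξ):
  B: 607.4 − 1(250.2) = 357.2
  C: 0 + 1(250.2) − 1(48.29) = 202
  E: 0 + 2(48.29) = 96.58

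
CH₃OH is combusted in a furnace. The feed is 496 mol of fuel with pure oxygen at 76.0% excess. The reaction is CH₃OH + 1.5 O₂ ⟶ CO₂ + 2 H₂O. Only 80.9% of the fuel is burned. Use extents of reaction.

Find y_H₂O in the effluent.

Stoichiometric O₂ = 1.5 × 496 = 744 mol; O₂ fed = 744 × 1.760 = 1309 mol.
Fuel reacted = 0.809 × 496 → ξ = 401.3 mol.
Outlet (n = n₀ + ν ξ):
  CH₃OH: 496 − 1(401.3) = 94.74
  O₂: 1309 − 1.5(401.3) = 707.5
  CO₂: 0 + 1(401.3) = 401.3
  H₂O: 0 + 2(401.3) = 802.5
Total out = 2006 mol; y_H₂O = 802.5 / 2006 = 0.4.

0.4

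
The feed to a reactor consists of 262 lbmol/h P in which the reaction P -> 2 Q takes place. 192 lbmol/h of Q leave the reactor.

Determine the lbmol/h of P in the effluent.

166 lbmol/h

For Q: n = n₀ + 2ξ → 192 = 0 + 2ξ, giving ξ = 96 lbmol/h.
Outlet amounts (n = n₀ + ν ξ):
  P: 262 − 1(96) = 166
  Q: 0 + 2(96) = 192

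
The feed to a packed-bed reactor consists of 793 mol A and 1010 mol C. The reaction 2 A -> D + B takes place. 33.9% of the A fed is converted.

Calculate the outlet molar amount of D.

A reacted = 0.339 × 793 = 268.8 mol; ν_A = −2, so ξ = 268.8/2 = 134.4 mol.
Outlet amounts (n = n₀ + ν ξ):
  A: 793 − 2(134.4) = 524.2
  D: 0 + 1(134.4) = 134.4
  B: 0 + 1(134.4) = 134.4
  C: 1010 (inert)

134 mol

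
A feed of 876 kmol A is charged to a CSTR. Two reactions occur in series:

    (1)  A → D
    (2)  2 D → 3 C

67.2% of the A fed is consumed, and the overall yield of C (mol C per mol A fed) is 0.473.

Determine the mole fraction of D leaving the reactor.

0.308

Conversion of A: A consumed = 1ξ₁ = 0.672 × 876 → ξ₁ = 588.7 kmol.
Yield of C: 3ξ₂ / 876 = 0.473 → ξ₂ = 138.1 kmol.
Outlet amounts (n = n₀ + Σ ν·ξ):
  A: 876 − 1(588.7) = 287.3
  D: 0 + 1(588.7) − 2(138.1) = 312.4
  C: 0 + 3(138.1) = 414.3
Total out = 1014 kmol; y_D = 312.4 / 1014 = 0.3081.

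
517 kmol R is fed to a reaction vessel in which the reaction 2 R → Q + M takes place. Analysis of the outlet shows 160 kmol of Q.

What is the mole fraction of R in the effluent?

For Q: n = n₀ + 1ξ → 160 = 0 + 1ξ, giving ξ = 160 kmol.
Outlet amounts (n = n₀ + ν ξ):
  R: 517 − 2(160) = 197
  Q: 0 + 1(160) = 160
  M: 0 + 1(160) = 160
Total out = 517 kmol; y_R = 197 / 517 = 0.381.

0.381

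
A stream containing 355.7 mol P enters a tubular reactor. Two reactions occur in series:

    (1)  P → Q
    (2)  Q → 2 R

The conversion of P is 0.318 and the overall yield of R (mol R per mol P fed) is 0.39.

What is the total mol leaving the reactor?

Conversion of P: P consumed = 1ξ₁ = 0.318 × 355.7 → ξ₁ = 113.1 mol.
Yield of R: 2ξ₂ / 355.7 = 0.39 → ξ₂ = 69.36 mol.
Outlet amounts (n = n₀ + Σ ν·ξ):
  P: 355.7 − 1(113.1) = 242.6
  Q: 0 + 1(113.1) − 1(69.36) = 43.75
  R: 0 + 2(69.36) = 138.7
Total out = 242.6 + 43.75 + 138.7 = 425.1 mol.

425 mol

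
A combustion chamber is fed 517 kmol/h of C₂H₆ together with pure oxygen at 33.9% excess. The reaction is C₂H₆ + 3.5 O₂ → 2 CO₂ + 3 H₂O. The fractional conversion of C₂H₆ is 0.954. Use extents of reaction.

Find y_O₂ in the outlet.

Stoichiometric O₂ = 3.5 × 517 = 1810 kmol/h; O₂ fed = 1810 × 1.339 = 2423 kmol/h.
Fuel reacted = 0.954 × 517 → ξ = 493.2 kmol/h.
Outlet (n = n₀ + ν ξ):
  C₂H₆: 517 − 1(493.2) = 23.78
  O₂: 2423 − 3.5(493.2) = 696.7
  CO₂: 0 + 2(493.2) = 986.4
  H₂O: 0 + 3(493.2) = 1480
Total out = 3187 kmol/h; y_O₂ = 696.7 / 3187 = 0.2186.

0.219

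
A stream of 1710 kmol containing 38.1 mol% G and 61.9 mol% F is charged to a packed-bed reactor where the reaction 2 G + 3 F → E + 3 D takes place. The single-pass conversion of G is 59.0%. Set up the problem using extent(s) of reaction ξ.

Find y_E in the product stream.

0.127

G reacted = 0.59 × 651.5 = 384.4 kmol; ν_G = −2, so ξ = 384.4/2 = 192.2 kmol.
Outlet amounts (n = n₀ + ν ξ):
  G: 651.5 − 2(192.2) = 267.1
  F: 1058 − 3(192.2) = 481.9
  E: 0 + 1(192.2) = 192.2
  D: 0 + 3(192.2) = 576.6
Total out = 1518 kmol; y_E = 192.2 / 1518 = 0.1266.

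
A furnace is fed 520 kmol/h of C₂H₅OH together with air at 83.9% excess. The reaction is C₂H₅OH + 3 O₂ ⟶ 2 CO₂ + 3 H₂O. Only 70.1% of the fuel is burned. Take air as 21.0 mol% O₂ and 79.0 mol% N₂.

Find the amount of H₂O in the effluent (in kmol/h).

Stoichiometric O₂ = 3 × 520 = 1560 kmol/h; O₂ fed = 1560 × 1.839 = 2869 kmol/h.
N₂ fed = 2869 × 79/21 = 10790 kmol/h.
Fuel reacted = 0.701 × 520 → ξ = 364.5 kmol/h.
Outlet (n = n₀ + ν ξ):
  C₂H₅OH: 520 − 1(364.5) = 155.5
  O₂: 2869 − 3(364.5) = 1775
  N₂: 10790 (inert)
  CO₂: 0 + 2(364.5) = 729
  H₂O: 0 + 3(364.5) = 1094

1090 kmol/h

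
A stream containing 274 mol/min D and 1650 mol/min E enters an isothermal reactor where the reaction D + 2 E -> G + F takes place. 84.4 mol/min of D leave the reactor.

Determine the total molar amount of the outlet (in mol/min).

For D: n = n₀ − 1ξ → 84.4 = 274 − 1ξ, giving ξ = 189.6 mol/min.
Outlet amounts (n = n₀ + ν ξ):
  D: 274 − 1(189.6) = 84.4
  E: 1650 − 2(189.6) = 1271
  G: 0 + 1(189.6) = 189.6
  F: 0 + 1(189.6) = 189.6
Total out = 84.4 + 1271 + 189.6 + 189.6 = 1734 mol/min.

1730 mol/min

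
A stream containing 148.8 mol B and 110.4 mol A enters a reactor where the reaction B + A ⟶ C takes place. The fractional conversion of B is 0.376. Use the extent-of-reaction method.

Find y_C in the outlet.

0.275

B reacted = 0.376 × 148.8 = 55.95 mol; ν_B = −1, so ξ = 55.95/1 = 55.95 mol.
Outlet amounts (n = n₀ + ν ξ):
  B: 148.8 − 1(55.95) = 92.85
  A: 110.4 − 1(55.95) = 54.45
  C: 0 + 1(55.95) = 55.95
Total out = 203.3 mol; y_C = 55.95 / 203.3 = 0.2753.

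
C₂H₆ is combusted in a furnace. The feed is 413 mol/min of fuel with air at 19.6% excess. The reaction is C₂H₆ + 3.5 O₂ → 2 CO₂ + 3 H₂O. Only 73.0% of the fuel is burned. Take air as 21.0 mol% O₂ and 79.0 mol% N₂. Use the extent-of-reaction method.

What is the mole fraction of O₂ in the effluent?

Stoichiometric O₂ = 3.5 × 413 = 1446 mol/min; O₂ fed = 1446 × 1.196 = 1729 mol/min.
N₂ fed = 1729 × 79/21 = 6504 mol/min.
Fuel reacted = 0.73 × 413 → ξ = 301.5 mol/min.
Outlet (n = n₀ + ν ξ):
  C₂H₆: 413 − 1(301.5) = 111.5
  O₂: 1729 − 3.5(301.5) = 673.6
  N₂: 6504 (inert)
  CO₂: 0 + 2(301.5) = 603
  H₂O: 0 + 3(301.5) = 904.5
Total out = 8796 mol/min; y_O₂ = 673.6 / 8796 = 0.07658.

0.0766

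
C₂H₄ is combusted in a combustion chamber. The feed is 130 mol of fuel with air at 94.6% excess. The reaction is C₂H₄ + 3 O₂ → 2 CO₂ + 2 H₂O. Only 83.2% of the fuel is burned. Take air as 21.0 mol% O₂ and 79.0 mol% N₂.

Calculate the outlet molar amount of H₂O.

Stoichiometric O₂ = 3 × 130 = 390 mol; O₂ fed = 390 × 1.946 = 758.9 mol.
N₂ fed = 758.9 × 79/21 = 2855 mol.
Fuel reacted = 0.832 × 130 → ξ = 108.2 mol.
Outlet (n = n₀ + ν ξ):
  C₂H₄: 130 − 1(108.2) = 21.84
  O₂: 758.9 − 3(108.2) = 434.5
  N₂: 2855 (inert)
  CO₂: 0 + 2(108.2) = 216.3
  H₂O: 0 + 2(108.2) = 216.3

216 mol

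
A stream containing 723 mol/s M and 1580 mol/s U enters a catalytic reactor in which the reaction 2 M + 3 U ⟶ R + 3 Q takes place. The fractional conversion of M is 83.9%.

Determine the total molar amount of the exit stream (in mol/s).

M reacted = 0.839 × 723 = 606.6 mol/s; ν_M = −2, so ξ = 606.6/2 = 303.3 mol/s.
Outlet amounts (n = n₀ + ν ξ):
  M: 723 − 2(303.3) = 116.4
  U: 1580 − 3(303.3) = 670.1
  R: 0 + 1(303.3) = 303.3
  Q: 0 + 3(303.3) = 909.9
Total out = 116.4 + 670.1 + 303.3 + 909.9 = 2000 mol/s.

2000 mol/s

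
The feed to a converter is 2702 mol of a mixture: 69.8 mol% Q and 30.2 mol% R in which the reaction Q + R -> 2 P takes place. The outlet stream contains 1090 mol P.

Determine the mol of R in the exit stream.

For P: n = n₀ + 2ξ → 1090 = 0 + 2ξ, giving ξ = 545 mol.
Outlet amounts (n = n₀ + ν ξ):
  Q: 1886 − 1(545) = 1341
  R: 816 − 1(545) = 271
  P: 0 + 2(545) = 1090

271 mol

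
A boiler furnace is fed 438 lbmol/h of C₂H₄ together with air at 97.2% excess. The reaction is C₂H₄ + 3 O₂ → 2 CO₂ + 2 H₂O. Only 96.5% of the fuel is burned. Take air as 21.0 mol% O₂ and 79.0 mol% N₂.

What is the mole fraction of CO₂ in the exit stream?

Stoichiometric O₂ = 3 × 438 = 1314 lbmol/h; O₂ fed = 1314 × 1.972 = 2591 lbmol/h.
N₂ fed = 2591 × 79/21 = 9748 lbmol/h.
Fuel reacted = 0.965 × 438 → ξ = 422.7 lbmol/h.
Outlet (n = n₀ + ν ξ):
  C₂H₄: 438 − 1(422.7) = 15.33
  O₂: 2591 − 3(422.7) = 1323
  N₂: 9748 (inert)
  CO₂: 0 + 2(422.7) = 845.3
  H₂O: 0 + 2(422.7) = 845.3
Total out = 12780 lbmol/h; y_CO₂ = 845.3 / 12780 = 0.06616.

0.0662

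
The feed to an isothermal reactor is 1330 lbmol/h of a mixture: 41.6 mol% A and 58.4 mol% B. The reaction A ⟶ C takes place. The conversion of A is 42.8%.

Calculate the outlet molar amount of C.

A reacted = 0.428 × 553.3 = 236.8 lbmol/h; ν_A = −1, so ξ = 236.8/1 = 236.8 lbmol/h.
Outlet amounts (n = n₀ + ν ξ):
  A: 553.3 − 1(236.8) = 316.5
  C: 0 + 1(236.8) = 236.8
  B: 776.7 (inert)

237 lbmol/h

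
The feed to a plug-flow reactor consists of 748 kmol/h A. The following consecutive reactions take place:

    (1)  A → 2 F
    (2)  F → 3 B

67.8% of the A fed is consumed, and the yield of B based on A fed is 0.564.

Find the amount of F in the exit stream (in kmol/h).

Conversion of A: A consumed = 1ξ₁ = 0.678 × 748 → ξ₁ = 507.1 kmol/h.
Yield of B: 3ξ₂ / 748 = 0.564 → ξ₂ = 140.6 kmol/h.
Outlet amounts (n = n₀ + Σ ν·ξ):
  A: 748 − 1(507.1) = 240.9
  F: 0 + 2(507.1) − 1(140.6) = 873.7
  B: 0 + 3(140.6) = 421.9

874 kmol/h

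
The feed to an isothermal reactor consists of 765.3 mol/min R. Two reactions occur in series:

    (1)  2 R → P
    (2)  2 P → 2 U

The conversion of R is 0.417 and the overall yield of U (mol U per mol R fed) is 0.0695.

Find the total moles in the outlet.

606 mol/min

Conversion of R: R consumed = 2ξ₁ = 0.417 × 765.3 → ξ₁ = 159.6 mol/min.
Yield of U: 2ξ₂ / 765.3 = 0.0695 → ξ₂ = 26.59 mol/min.
Outlet amounts (n = n₀ + Σ ν·ξ):
  R: 765.3 − 2(159.6) = 446.2
  P: 0 + 1(159.6) − 2(26.59) = 106.4
  U: 0 + 2(26.59) = 53.19
Total out = 446.2 + 106.4 + 53.19 = 605.7 mol/min.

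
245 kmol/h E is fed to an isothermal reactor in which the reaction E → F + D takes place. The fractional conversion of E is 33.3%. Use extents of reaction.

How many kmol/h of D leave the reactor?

E reacted = 0.333 × 245 = 81.59 kmol/h; ν_E = −1, so ξ = 81.59/1 = 81.59 kmol/h.
Outlet amounts (n = n₀ + ν ξ):
  E: 245 − 1(81.59) = 163.4
  F: 0 + 1(81.59) = 81.59
  D: 0 + 1(81.59) = 81.59

81.6 kmol/h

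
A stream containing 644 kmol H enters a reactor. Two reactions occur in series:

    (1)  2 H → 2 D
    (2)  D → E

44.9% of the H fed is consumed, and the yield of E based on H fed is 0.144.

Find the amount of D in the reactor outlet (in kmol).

196 kmol

Conversion of H: H consumed = 2ξ₁ = 0.449 × 644 → ξ₁ = 144.6 kmol.
Yield of E: 1ξ₂ / 644 = 0.144 → ξ₂ = 92.74 kmol.
Outlet amounts (n = n₀ + Σ ν·ξ):
  H: 644 − 2(144.6) = 354.8
  D: 0 + 2(144.6) − 1(92.74) = 196.4
  E: 0 + 1(92.74) = 92.74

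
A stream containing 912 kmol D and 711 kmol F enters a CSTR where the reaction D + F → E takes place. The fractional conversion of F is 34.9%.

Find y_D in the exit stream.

F reacted = 0.349 × 711 = 248.1 kmol; ν_F = −1, so ξ = 248.1/1 = 248.1 kmol.
Outlet amounts (n = n₀ + ν ξ):
  D: 912 − 1(248.1) = 663.9
  F: 711 − 1(248.1) = 462.9
  E: 0 + 1(248.1) = 248.1
Total out = 1375 kmol; y_D = 663.9 / 1375 = 0.4829.

0.483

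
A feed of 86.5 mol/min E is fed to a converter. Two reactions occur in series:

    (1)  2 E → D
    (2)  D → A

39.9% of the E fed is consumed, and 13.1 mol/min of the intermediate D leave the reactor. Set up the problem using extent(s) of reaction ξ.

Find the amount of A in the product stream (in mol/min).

4.16 mol/min

Conversion of E: E consumed = 2ξ₁ = 0.399 × 86.5 → ξ₁ = 17.26 mol/min.
D balance: n_D = 0 + 1ξ₁ − 1ξ₂ = 13.1 → ξ₂ = (1·17.26 − 13.1)/1 = 4.157 mol/min.
Outlet amounts (n = n₀ + Σ ν·ξ):
  E: 86.5 − 2(17.26) = 51.99
  D: 0 + 1(17.26) − 1(4.157) = 13.1
  A: 0 + 1(4.157) = 4.157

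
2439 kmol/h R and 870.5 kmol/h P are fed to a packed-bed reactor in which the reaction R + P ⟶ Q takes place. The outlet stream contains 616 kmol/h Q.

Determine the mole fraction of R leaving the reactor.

0.677

For Q: n = n₀ + 1ξ → 616 = 0 + 1ξ, giving ξ = 616 kmol/h.
Outlet amounts (n = n₀ + ν ξ):
  R: 2439 − 1(616) = 1823
  P: 870.5 − 1(616) = 254.5
  Q: 0 + 1(616) = 616
Total out = 2694 kmol/h; y_R = 1823 / 2694 = 0.6768.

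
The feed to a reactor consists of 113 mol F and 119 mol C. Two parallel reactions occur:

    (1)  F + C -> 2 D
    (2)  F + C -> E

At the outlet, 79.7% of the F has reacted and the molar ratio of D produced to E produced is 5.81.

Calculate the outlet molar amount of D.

Conversion of F: F consumed = 0.797 × 113 = 90.06 mol = 1ξ₁ + 1ξ₂.
Selectivity: 2ξ₁ / (1ξ₂) = 5.81 → ξ₁ = 2.905 ξ₂.
Substitute: (1·2.905 + 1) ξ₂ = 90.06 → ξ₂ = 23.06 mol, ξ₁ = 67 mol.
Outlet amounts (n = n₀ + Σ ν·ξ):
  F: 113 − 1(67) − 1(23.06) = 22.94
  C: 119 − 1(67) − 1(23.06) = 28.94
  D: 0 + 2(67) = 134
  E: 0 + 1(23.06) = 23.06

134 mol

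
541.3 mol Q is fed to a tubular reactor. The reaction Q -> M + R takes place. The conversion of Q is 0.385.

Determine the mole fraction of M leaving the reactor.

0.278

Q reacted = 0.385 × 541.3 = 208.4 mol; ν_Q = −1, so ξ = 208.4/1 = 208.4 mol.
Outlet amounts (n = n₀ + ν ξ):
  Q: 541.3 − 1(208.4) = 332.9
  M: 0 + 1(208.4) = 208.4
  R: 0 + 1(208.4) = 208.4
Total out = 749.7 mol; y_M = 208.4 / 749.7 = 0.278.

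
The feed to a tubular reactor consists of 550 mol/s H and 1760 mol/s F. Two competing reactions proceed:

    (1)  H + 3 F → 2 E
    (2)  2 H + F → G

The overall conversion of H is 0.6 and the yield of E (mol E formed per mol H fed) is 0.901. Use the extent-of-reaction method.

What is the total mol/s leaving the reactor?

Yield of E: 2ξ₁ / 550 = 0.901 → ξ₁ = 247.8 mol/s.
Conversion of H: 1ξ₁ + 2ξ₂ = 0.6 × 550 = 330 → ξ₂ = 41.11 mol/s.
Outlet amounts (n = n₀ + Σ ν·ξ):
  H: 550 − 1(247.8) − 2(41.11) = 220
  F: 1760 − 3(247.8) − 1(41.11) = 975.6
  E: 0 + 2(247.8) = 495.6
  G: 0 + 1(41.11) = 41.11
Total out = 220 + 975.6 + 495.6 + 41.11 = 1732 mol/s.

1730 mol/s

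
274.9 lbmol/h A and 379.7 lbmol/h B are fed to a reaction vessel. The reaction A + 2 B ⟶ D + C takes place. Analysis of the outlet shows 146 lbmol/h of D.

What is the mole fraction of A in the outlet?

For D: n = n₀ + 1ξ → 146 = 0 + 1ξ, giving ξ = 146 lbmol/h.
Outlet amounts (n = n₀ + ν ξ):
  A: 274.9 − 1(146) = 128.9
  B: 379.7 − 2(146) = 87.7
  D: 0 + 1(146) = 146
  C: 0 + 1(146) = 146
Total out = 508.6 lbmol/h; y_A = 128.9 / 508.6 = 0.2534.

0.253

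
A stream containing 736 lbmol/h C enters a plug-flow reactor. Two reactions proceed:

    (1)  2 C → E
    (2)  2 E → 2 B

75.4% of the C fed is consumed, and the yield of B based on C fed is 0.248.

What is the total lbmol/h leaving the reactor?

Conversion of C: C consumed = 2ξ₁ = 0.754 × 736 → ξ₁ = 277.5 lbmol/h.
Yield of B: 2ξ₂ / 736 = 0.248 → ξ₂ = 91.26 lbmol/h.
Outlet amounts (n = n₀ + Σ ν·ξ):
  C: 736 − 2(277.5) = 181.1
  E: 0 + 1(277.5) − 2(91.26) = 94.94
  B: 0 + 2(91.26) = 182.5
Total out = 181.1 + 94.94 + 182.5 = 458.5 lbmol/h.

459 lbmol/h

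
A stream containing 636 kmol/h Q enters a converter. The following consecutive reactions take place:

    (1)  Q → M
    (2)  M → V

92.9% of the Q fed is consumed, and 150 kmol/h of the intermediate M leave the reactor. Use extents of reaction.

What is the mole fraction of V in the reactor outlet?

Conversion of Q: Q consumed = 1ξ₁ = 0.929 × 636 → ξ₁ = 590.8 kmol/h.
M balance: n_M = 0 + 1ξ₁ − 1ξ₂ = 150 → ξ₂ = (1·590.8 − 150)/1 = 440.8 kmol/h.
Outlet amounts (n = n₀ + Σ ν·ξ):
  Q: 636 − 1(590.8) = 45.16
  M: 0 + 1(590.8) − 1(440.8) = 150
  V: 0 + 1(440.8) = 440.8
Total out = 636 kmol/h; y_V = 440.8 / 636 = 0.6932.

0.693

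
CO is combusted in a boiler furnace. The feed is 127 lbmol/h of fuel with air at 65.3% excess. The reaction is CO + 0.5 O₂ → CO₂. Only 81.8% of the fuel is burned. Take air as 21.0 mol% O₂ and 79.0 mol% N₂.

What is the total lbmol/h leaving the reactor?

575 lbmol/h

Stoichiometric O₂ = 0.5 × 127 = 63.5 lbmol/h; O₂ fed = 63.5 × 1.653 = 105 lbmol/h.
N₂ fed = 105 × 79/21 = 394.9 lbmol/h.
Fuel reacted = 0.818 × 127 → ξ = 103.9 lbmol/h.
Outlet (n = n₀ + ν ξ):
  CO: 127 − 1(103.9) = 23.11
  O₂: 105 − 0.5(103.9) = 53.02
  N₂: 394.9 (inert)
  CO₂: 0 + 1(103.9) = 103.9
Total out = 23.11 + 53.02 + 394.9 + 103.9 = 574.9 lbmol/h.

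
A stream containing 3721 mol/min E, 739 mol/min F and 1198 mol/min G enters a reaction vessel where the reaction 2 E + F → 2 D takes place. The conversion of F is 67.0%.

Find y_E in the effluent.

F reacted = 0.67 × 739 = 495.1 mol/min; ν_F = −1, so ξ = 495.1/1 = 495.1 mol/min.
Outlet amounts (n = n₀ + ν ξ):
  E: 3721 − 2(495.1) = 2731
  F: 739 − 1(495.1) = 243.9
  D: 0 + 2(495.1) = 990.3
  G: 1198 (inert)
Total out = 5163 mol/min; y_E = 2731 / 5163 = 0.5289.

0.529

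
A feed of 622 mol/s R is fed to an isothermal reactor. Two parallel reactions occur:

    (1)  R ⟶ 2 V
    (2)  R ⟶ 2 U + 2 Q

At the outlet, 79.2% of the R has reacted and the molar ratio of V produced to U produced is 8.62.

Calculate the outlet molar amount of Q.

Conversion of R: R consumed = 0.792 × 622 = 492.6 mol/s = 1ξ₁ + 1ξ₂.
Selectivity: 2ξ₁ / (2ξ₂) = 8.62 → ξ₁ = 8.62 ξ₂.
Substitute: (1·8.62 + 1) ξ₂ = 492.6 → ξ₂ = 51.21 mol/s, ξ₁ = 441.4 mol/s.
Outlet amounts (n = n₀ + Σ ν·ξ):
  R: 622 − 1(441.4) − 1(51.21) = 129.4
  V: 0 + 2(441.4) = 882.8
  U: 0 + 2(51.21) = 102.4
  Q: 0 + 2(51.21) = 102.4

102 mol/s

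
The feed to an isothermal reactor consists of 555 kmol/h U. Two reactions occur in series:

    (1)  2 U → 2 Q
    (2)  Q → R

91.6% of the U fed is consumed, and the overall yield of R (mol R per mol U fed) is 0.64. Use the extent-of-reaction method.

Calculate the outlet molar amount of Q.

Conversion of U: U consumed = 2ξ₁ = 0.916 × 555 → ξ₁ = 254.2 kmol/h.
Yield of R: 1ξ₂ / 555 = 0.64 → ξ₂ = 355.2 kmol/h.
Outlet amounts (n = n₀ + Σ ν·ξ):
  U: 555 − 2(254.2) = 46.62
  Q: 0 + 2(254.2) − 1(355.2) = 153.2
  R: 0 + 1(355.2) = 355.2

153 kmol/h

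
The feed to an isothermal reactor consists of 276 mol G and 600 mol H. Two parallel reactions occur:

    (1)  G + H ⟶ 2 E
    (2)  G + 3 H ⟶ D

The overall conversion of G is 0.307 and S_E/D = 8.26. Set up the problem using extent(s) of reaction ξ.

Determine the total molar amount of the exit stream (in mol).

826 mol

Conversion of G: G consumed = 0.307 × 276 = 84.73 mol = 1ξ₁ + 1ξ₂.
Selectivity: 2ξ₁ / (1ξ₂) = 8.26 → ξ₁ = 4.13 ξ₂.
Substitute: (1·4.13 + 1) ξ₂ = 84.73 → ξ₂ = 16.52 mol, ξ₁ = 68.22 mol.
Outlet amounts (n = n₀ + Σ ν·ξ):
  G: 276 − 1(68.22) − 1(16.52) = 191.3
  H: 600 − 1(68.22) − 3(16.52) = 482.2
  E: 0 + 2(68.22) = 136.4
  D: 0 + 1(16.52) = 16.52
Total out = 191.3 + 482.2 + 136.4 + 16.52 = 826.4 mol.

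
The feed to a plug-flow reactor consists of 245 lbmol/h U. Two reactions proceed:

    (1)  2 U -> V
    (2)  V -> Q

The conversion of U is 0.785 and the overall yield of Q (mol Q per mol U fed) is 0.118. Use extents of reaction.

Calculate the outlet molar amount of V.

Conversion of U: U consumed = 2ξ₁ = 0.785 × 245 → ξ₁ = 96.16 lbmol/h.
Yield of Q: 1ξ₂ / 245 = 0.118 → ξ₂ = 28.91 lbmol/h.
Outlet amounts (n = n₀ + Σ ν·ξ):
  U: 245 − 2(96.16) = 52.67
  V: 0 + 1(96.16) − 1(28.91) = 67.25
  Q: 0 + 1(28.91) = 28.91

67.3 lbmol/h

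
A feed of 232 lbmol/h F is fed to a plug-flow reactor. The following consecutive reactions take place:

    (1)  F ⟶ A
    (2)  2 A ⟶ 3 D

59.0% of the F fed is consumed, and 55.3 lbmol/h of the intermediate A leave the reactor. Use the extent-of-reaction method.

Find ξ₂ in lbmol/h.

ξ₂ = 40.8 lbmol/h

Conversion of F: F consumed = 1ξ₁ = 0.59 × 232 → ξ₁ = 136.9 lbmol/h.
A balance: n_A = 0 + 1ξ₁ − 2ξ₂ = 55.3 → ξ₂ = (1·136.9 − 55.3)/2 = 40.79 lbmol/h.
Outlet amounts (n = n₀ + Σ ν·ξ):
  F: 232 − 1(136.9) = 95.12
  A: 0 + 1(136.9) − 2(40.79) = 55.3
  D: 0 + 3(40.79) = 122.4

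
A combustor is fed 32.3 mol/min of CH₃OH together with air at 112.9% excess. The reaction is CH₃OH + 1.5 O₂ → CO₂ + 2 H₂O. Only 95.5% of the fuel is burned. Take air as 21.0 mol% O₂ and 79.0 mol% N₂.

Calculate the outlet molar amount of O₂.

56.9 mol/min

Stoichiometric O₂ = 1.5 × 32.3 = 48.45 mol/min; O₂ fed = 48.45 × 2.129 = 103.2 mol/min.
N₂ fed = 103.2 × 79/21 = 388 mol/min.
Fuel reacted = 0.955 × 32.3 → ξ = 30.85 mol/min.
Outlet (n = n₀ + ν ξ):
  CH₃OH: 32.3 − 1(30.85) = 1.454
  O₂: 103.2 − 1.5(30.85) = 56.88
  N₂: 388 (inert)
  CO₂: 0 + 1(30.85) = 30.85
  H₂O: 0 + 2(30.85) = 61.69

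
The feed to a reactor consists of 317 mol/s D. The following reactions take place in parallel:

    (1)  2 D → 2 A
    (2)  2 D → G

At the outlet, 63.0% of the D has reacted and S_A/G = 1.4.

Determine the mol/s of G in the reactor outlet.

Conversion of D: D consumed = 0.63 × 317 = 199.7 mol/s = 2ξ₁ + 2ξ₂.
Selectivity: 2ξ₁ / (1ξ₂) = 1.4 → ξ₁ = 0.7 ξ₂.
Substitute: (2·0.7 + 2) ξ₂ = 199.7 → ξ₂ = 58.74 mol/s, ξ₁ = 41.12 mol/s.
Outlet amounts (n = n₀ + Σ ν·ξ):
  D: 317 − 2(41.12) − 2(58.74) = 117.3
  A: 0 + 2(41.12) = 82.23
  G: 0 + 1(58.74) = 58.74

58.7 mol/s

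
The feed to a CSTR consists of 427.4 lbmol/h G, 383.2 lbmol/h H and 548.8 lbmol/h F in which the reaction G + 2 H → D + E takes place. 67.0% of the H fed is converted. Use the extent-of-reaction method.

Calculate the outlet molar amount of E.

H reacted = 0.67 × 383.2 = 256.7 lbmol/h; ν_H = −2, so ξ = 256.7/2 = 128.4 lbmol/h.
Outlet amounts (n = n₀ + ν ξ):
  G: 427.4 − 1(128.4) = 299
  H: 383.2 − 2(128.4) = 126.5
  D: 0 + 1(128.4) = 128.4
  E: 0 + 1(128.4) = 128.4
  F: 548.8 (inert)

128 lbmol/h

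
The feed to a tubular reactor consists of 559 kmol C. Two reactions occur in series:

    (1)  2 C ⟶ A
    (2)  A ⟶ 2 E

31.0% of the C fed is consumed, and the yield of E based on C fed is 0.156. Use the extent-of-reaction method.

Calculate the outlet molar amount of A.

Conversion of C: C consumed = 2ξ₁ = 0.31 × 559 → ξ₁ = 86.64 kmol.
Yield of E: 2ξ₂ / 559 = 0.156 → ξ₂ = 43.6 kmol.
Outlet amounts (n = n₀ + Σ ν·ξ):
  C: 559 − 2(86.64) = 385.7
  A: 0 + 1(86.64) − 1(43.6) = 43.04
  E: 0 + 2(43.6) = 87.2

43 kmol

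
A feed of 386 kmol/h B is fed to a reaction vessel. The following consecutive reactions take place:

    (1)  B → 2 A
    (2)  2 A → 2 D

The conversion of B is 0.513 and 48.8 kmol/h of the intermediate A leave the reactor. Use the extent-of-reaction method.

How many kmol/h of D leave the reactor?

347 kmol/h

Conversion of B: B consumed = 1ξ₁ = 0.513 × 386 → ξ₁ = 198 kmol/h.
A balance: n_A = 0 + 2ξ₁ − 2ξ₂ = 48.8 → ξ₂ = (2·198 − 48.8)/2 = 173.6 kmol/h.
Outlet amounts (n = n₀ + Σ ν·ξ):
  B: 386 − 1(198) = 188
  A: 0 + 2(198) − 2(173.6) = 48.8
  D: 0 + 2(173.6) = 347.2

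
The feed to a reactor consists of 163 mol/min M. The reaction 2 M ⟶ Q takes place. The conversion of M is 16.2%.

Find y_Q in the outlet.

0.0881

M reacted = 0.162 × 163 = 26.41 mol/min; ν_M = −2, so ξ = 26.41/2 = 13.2 mol/min.
Outlet amounts (n = n₀ + ν ξ):
  M: 163 − 2(13.2) = 136.6
  Q: 0 + 1(13.2) = 13.2
Total out = 149.8 mol/min; y_Q = 13.2 / 149.8 = 0.08814.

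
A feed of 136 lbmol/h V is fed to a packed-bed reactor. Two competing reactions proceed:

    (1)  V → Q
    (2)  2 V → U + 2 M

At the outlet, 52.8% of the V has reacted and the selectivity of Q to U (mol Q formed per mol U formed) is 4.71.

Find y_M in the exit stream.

Conversion of V: V consumed = 0.528 × 136 = 71.81 lbmol/h = 1ξ₁ + 2ξ₂.
Selectivity: 1ξ₁ / (1ξ₂) = 4.71 → ξ₁ = 4.71 ξ₂.
Substitute: (1·4.71 + 2) ξ₂ = 71.81 → ξ₂ = 10.7 lbmol/h, ξ₁ = 50.4 lbmol/h.
Outlet amounts (n = n₀ + Σ ν·ξ):
  V: 136 − 1(50.4) − 2(10.7) = 64.19
  Q: 0 + 1(50.4) = 50.4
  U: 0 + 1(10.7) = 10.7
  M: 0 + 2(10.7) = 21.4
Total out = 146.7 lbmol/h; y_M = 21.4 / 146.7 = 0.1459.

0.146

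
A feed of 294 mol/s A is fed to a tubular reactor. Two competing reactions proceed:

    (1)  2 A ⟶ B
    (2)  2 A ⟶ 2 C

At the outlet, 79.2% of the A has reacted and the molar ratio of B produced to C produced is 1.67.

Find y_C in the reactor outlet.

Conversion of A: A consumed = 0.792 × 294 = 232.8 mol/s = 2ξ₁ + 2ξ₂.
Selectivity: 1ξ₁ / (2ξ₂) = 1.67 → ξ₁ = 3.34 ξ₂.
Substitute: (2·3.34 + 2) ξ₂ = 232.8 → ξ₂ = 26.83 mol/s, ξ₁ = 89.6 mol/s.
Outlet amounts (n = n₀ + Σ ν·ξ):
  A: 294 − 2(89.6) − 2(26.83) = 61.15
  B: 0 + 1(89.6) = 89.6
  C: 0 + 2(26.83) = 53.65
Total out = 204.4 mol/s; y_C = 53.65 / 204.4 = 0.2625.

0.262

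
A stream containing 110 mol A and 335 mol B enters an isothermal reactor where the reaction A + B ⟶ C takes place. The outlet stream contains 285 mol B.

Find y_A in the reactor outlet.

For B: n = n₀ − 1ξ → 285 = 335 − 1ξ, giving ξ = 50 mol.
Outlet amounts (n = n₀ + ν ξ):
  A: 110 − 1(50) = 60
  B: 335 − 1(50) = 285
  C: 0 + 1(50) = 50
Total out = 395 mol; y_A = 60 / 395 = 0.1519.

0.152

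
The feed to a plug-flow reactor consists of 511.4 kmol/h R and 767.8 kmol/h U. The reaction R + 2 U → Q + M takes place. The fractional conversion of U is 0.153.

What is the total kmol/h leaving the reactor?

1220 kmol/h

U reacted = 0.153 × 767.8 = 117.5 kmol/h; ν_U = −2, so ξ = 117.5/2 = 58.74 kmol/h.
Outlet amounts (n = n₀ + ν ξ):
  R: 511.4 − 1(58.74) = 452.7
  U: 767.8 − 2(58.74) = 650.3
  Q: 0 + 1(58.74) = 58.74
  M: 0 + 1(58.74) = 58.74
Total out = 452.7 + 650.3 + 58.74 + 58.74 = 1220 kmol/h.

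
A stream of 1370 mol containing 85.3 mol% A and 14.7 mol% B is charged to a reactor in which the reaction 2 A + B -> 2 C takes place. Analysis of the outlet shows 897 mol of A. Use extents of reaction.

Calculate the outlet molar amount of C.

For A: n = n₀ − 2ξ → 897 = 1169 − 2ξ, giving ξ = 135.8 mol.
Outlet amounts (n = n₀ + ν ξ):
  A: 1169 − 2(135.8) = 897
  B: 201.4 − 1(135.8) = 65.59
  C: 0 + 2(135.8) = 271.6

272 mol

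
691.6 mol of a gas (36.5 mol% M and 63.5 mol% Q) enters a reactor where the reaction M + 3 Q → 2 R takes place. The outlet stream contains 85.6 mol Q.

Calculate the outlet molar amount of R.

236 mol

For Q: n = n₀ − 3ξ → 85.6 = 439.2 − 3ξ, giving ξ = 117.9 mol.
Outlet amounts (n = n₀ + ν ξ):
  M: 252.4 − 1(117.9) = 134.6
  Q: 439.2 − 3(117.9) = 85.6
  R: 0 + 2(117.9) = 235.7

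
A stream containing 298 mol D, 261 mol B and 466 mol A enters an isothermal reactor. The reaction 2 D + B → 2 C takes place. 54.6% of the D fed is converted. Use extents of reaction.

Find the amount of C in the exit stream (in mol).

163 mol

D reacted = 0.546 × 298 = 162.7 mol; ν_D = −2, so ξ = 162.7/2 = 81.35 mol.
Outlet amounts (n = n₀ + ν ξ):
  D: 298 − 2(81.35) = 135.3
  B: 261 − 1(81.35) = 179.6
  C: 0 + 2(81.35) = 162.7
  A: 466 (inert)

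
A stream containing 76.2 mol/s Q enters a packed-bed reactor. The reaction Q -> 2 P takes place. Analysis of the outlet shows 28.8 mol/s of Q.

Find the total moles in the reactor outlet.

124 mol/s

For Q: n = n₀ − 1ξ → 28.8 = 76.2 − 1ξ, giving ξ = 47.4 mol/s.
Outlet amounts (n = n₀ + ν ξ):
  Q: 76.2 − 1(47.4) = 28.8
  P: 0 + 2(47.4) = 94.8
Total out = 28.8 + 94.8 = 123.6 mol/s.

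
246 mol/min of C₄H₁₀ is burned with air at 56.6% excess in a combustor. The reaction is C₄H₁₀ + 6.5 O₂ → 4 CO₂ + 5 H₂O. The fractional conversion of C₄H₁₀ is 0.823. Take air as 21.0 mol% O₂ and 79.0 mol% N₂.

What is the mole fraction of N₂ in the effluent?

Stoichiometric O₂ = 6.5 × 246 = 1599 mol/min; O₂ fed = 1599 × 1.566 = 2504 mol/min.
N₂ fed = 2504 × 79/21 = 9420 mol/min.
Fuel reacted = 0.823 × 246 → ξ = 202.5 mol/min.
Outlet (n = n₀ + ν ξ):
  C₄H₁₀: 246 − 1(202.5) = 43.54
  O₂: 2504 − 6.5(202.5) = 1188
  N₂: 9420 (inert)
  CO₂: 0 + 4(202.5) = 809.8
  H₂O: 0 + 5(202.5) = 1012
Total out = 12470 mol/min; y_N₂ = 9420 / 12470 = 0.7552.

0.755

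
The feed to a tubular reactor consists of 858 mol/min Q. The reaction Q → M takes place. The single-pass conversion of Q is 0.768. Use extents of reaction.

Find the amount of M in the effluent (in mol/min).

Q reacted = 0.768 × 858 = 658.9 mol/min; ν_Q = −1, so ξ = 658.9/1 = 658.9 mol/min.
Outlet amounts (n = n₀ + ν ξ):
  Q: 858 − 1(658.9) = 199.1
  M: 0 + 1(658.9) = 658.9

659 mol/min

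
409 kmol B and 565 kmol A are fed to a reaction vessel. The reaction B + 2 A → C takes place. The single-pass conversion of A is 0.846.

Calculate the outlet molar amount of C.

A reacted = 0.846 × 565 = 478 kmol; ν_A = −2, so ξ = 478/2 = 239 kmol.
Outlet amounts (n = n₀ + ν ξ):
  B: 409 − 1(239) = 170
  A: 565 − 2(239) = 87.01
  C: 0 + 1(239) = 239

239 kmol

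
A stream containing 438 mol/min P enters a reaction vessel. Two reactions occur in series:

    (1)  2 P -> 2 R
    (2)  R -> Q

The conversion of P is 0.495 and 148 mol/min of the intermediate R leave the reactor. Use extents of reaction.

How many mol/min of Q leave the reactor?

68.8 mol/min

Conversion of P: P consumed = 2ξ₁ = 0.495 × 438 → ξ₁ = 108.4 mol/min.
R balance: n_R = 0 + 2ξ₁ − 1ξ₂ = 148 → ξ₂ = (2·108.4 − 148)/1 = 68.81 mol/min.
Outlet amounts (n = n₀ + Σ ν·ξ):
  P: 438 − 2(108.4) = 221.2
  R: 0 + 2(108.4) − 1(68.81) = 148
  Q: 0 + 1(68.81) = 68.81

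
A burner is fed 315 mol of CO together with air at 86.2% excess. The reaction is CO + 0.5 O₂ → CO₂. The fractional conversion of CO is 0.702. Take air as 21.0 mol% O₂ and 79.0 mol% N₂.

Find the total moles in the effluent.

Stoichiometric O₂ = 0.5 × 315 = 157.5 mol; O₂ fed = 157.5 × 1.862 = 293.3 mol.
N₂ fed = 293.3 × 79/21 = 1103 mol.
Fuel reacted = 0.702 × 315 → ξ = 221.1 mol.
Outlet (n = n₀ + ν ξ):
  CO: 315 − 1(221.1) = 93.87
  O₂: 293.3 − 0.5(221.1) = 182.7
  N₂: 1103 (inert)
  CO₂: 0 + 1(221.1) = 221.1
Total out = 93.87 + 182.7 + 1103 + 221.1 = 1601 mol.

1600 mol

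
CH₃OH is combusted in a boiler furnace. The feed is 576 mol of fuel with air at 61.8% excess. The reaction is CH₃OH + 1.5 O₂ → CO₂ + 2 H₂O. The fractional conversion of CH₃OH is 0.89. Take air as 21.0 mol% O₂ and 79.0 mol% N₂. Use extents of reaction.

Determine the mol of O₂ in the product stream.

629 mol

Stoichiometric O₂ = 1.5 × 576 = 864 mol; O₂ fed = 864 × 1.618 = 1398 mol.
N₂ fed = 1398 × 79/21 = 5259 mol.
Fuel reacted = 0.89 × 576 → ξ = 512.6 mol.
Outlet (n = n₀ + ν ξ):
  CH₃OH: 576 − 1(512.6) = 63.36
  O₂: 1398 − 1.5(512.6) = 629
  N₂: 5259 (inert)
  CO₂: 0 + 1(512.6) = 512.6
  H₂O: 0 + 2(512.6) = 1025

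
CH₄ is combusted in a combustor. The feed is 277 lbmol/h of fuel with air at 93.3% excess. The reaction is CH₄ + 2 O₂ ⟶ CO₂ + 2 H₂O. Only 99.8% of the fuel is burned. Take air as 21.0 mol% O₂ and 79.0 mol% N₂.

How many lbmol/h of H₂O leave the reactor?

Stoichiometric O₂ = 2 × 277 = 554 lbmol/h; O₂ fed = 554 × 1.933 = 1071 lbmol/h.
N₂ fed = 1071 × 79/21 = 4029 lbmol/h.
Fuel reacted = 0.998 × 277 → ξ = 276.4 lbmol/h.
Outlet (n = n₀ + ν ξ):
  CH₄: 277 − 1(276.4) = 0.554
  O₂: 1071 − 2(276.4) = 518
  N₂: 4029 (inert)
  CO₂: 0 + 1(276.4) = 276.4
  H₂O: 0 + 2(276.4) = 552.9

553 lbmol/h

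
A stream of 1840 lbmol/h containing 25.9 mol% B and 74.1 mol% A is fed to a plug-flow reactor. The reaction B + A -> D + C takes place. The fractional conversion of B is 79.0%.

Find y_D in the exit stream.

0.205

B reacted = 0.79 × 476.6 = 376.5 lbmol/h; ν_B = −1, so ξ = 376.5/1 = 376.5 lbmol/h.
Outlet amounts (n = n₀ + ν ξ):
  B: 476.6 − 1(376.5) = 100.1
  A: 1363 − 1(376.5) = 987
  D: 0 + 1(376.5) = 376.5
  C: 0 + 1(376.5) = 376.5
Total out = 1840 lbmol/h; y_D = 376.5 / 1840 = 0.2046.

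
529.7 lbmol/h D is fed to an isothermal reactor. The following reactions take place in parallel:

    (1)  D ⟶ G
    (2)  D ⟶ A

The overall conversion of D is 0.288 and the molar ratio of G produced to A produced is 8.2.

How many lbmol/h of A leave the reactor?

Conversion of D: D consumed = 0.288 × 529.7 = 152.6 lbmol/h = 1ξ₁ + 1ξ₂.
Selectivity: 1ξ₁ / (1ξ₂) = 8.2 → ξ₁ = 8.2 ξ₂.
Substitute: (1·8.2 + 1) ξ₂ = 152.6 → ξ₂ = 16.58 lbmol/h, ξ₁ = 136 lbmol/h.
Outlet amounts (n = n₀ + Σ ν·ξ):
  D: 529.7 − 1(136) − 1(16.58) = 377.1
  G: 0 + 1(136) = 136
  A: 0 + 1(16.58) = 16.58

16.6 lbmol/h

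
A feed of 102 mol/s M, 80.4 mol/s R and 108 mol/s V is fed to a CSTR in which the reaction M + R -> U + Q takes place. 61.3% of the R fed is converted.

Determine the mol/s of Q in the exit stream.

R reacted = 0.613 × 80.4 = 49.29 mol/s; ν_R = −1, so ξ = 49.29/1 = 49.29 mol/s.
Outlet amounts (n = n₀ + ν ξ):
  M: 102 − 1(49.29) = 52.71
  R: 80.4 − 1(49.29) = 31.11
  U: 0 + 1(49.29) = 49.29
  Q: 0 + 1(49.29) = 49.29
  V: 108 (inert)

49.3 mol/s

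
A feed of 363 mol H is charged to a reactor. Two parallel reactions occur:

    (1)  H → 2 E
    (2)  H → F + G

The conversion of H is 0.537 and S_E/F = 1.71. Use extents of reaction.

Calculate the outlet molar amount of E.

180 mol

Conversion of H: H consumed = 0.537 × 363 = 194.9 mol = 1ξ₁ + 1ξ₂.
Selectivity: 2ξ₁ / (1ξ₂) = 1.71 → ξ₁ = 0.855 ξ₂.
Substitute: (1·0.855 + 1) ξ₂ = 194.9 → ξ₂ = 105.1 mol, ξ₁ = 89.85 mol.
Outlet amounts (n = n₀ + Σ ν·ξ):
  H: 363 − 1(89.85) − 1(105.1) = 168.1
  E: 0 + 2(89.85) = 179.7
  F: 0 + 1(105.1) = 105.1
  G: 0 + 1(105.1) = 105.1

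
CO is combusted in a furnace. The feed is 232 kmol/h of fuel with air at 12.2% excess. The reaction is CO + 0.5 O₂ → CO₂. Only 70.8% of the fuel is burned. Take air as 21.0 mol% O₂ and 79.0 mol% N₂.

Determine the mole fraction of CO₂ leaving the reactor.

Stoichiometric O₂ = 0.5 × 232 = 116 kmol/h; O₂ fed = 116 × 1.122 = 130.2 kmol/h.
N₂ fed = 130.2 × 79/21 = 489.6 kmol/h.
Fuel reacted = 0.708 × 232 → ξ = 164.3 kmol/h.
Outlet (n = n₀ + ν ξ):
  CO: 232 − 1(164.3) = 67.74
  O₂: 130.2 − 0.5(164.3) = 48.02
  N₂: 489.6 (inert)
  CO₂: 0 + 1(164.3) = 164.3
Total out = 769.6 kmol/h; y_CO₂ = 164.3 / 769.6 = 0.2134.

0.213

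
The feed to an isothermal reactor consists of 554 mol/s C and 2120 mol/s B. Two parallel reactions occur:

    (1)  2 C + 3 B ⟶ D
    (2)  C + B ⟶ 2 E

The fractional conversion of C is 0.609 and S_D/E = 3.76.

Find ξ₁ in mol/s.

Conversion of C: C consumed = 0.609 × 554 = 337.4 mol/s = 2ξ₁ + 1ξ₂.
Selectivity: 1ξ₁ / (2ξ₂) = 3.76 → ξ₁ = 7.52 ξ₂.
Substitute: (2·7.52 + 1) ξ₂ = 337.4 → ξ₂ = 21.03 mol/s, ξ₁ = 158.2 mol/s.
Outlet amounts (n = n₀ + Σ ν·ξ):
  C: 554 − 2(158.2) − 1(21.03) = 216.6
  B: 2120 − 3(158.2) − 1(21.03) = 1624
  D: 0 + 1(158.2) = 158.2
  E: 0 + 2(21.03) = 42.07

ξ₁ = 158 mol/s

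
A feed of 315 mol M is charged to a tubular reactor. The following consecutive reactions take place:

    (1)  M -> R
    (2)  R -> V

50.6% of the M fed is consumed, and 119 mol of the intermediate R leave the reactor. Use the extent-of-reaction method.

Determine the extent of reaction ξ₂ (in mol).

Conversion of M: M consumed = 1ξ₁ = 0.506 × 315 → ξ₁ = 159.4 mol.
R balance: n_R = 0 + 1ξ₁ − 1ξ₂ = 119 → ξ₂ = (1·159.4 − 119)/1 = 40.39 mol.
Outlet amounts (n = n₀ + Σ ν·ξ):
  M: 315 − 1(159.4) = 155.6
  R: 0 + 1(159.4) − 1(40.39) = 119
  V: 0 + 1(40.39) = 40.39

ξ₂ = 40.4 mol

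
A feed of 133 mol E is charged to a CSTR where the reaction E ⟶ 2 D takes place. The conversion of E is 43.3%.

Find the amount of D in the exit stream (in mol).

115 mol

E reacted = 0.433 × 133 = 57.59 mol; ν_E = −1, so ξ = 57.59/1 = 57.59 mol.
Outlet amounts (n = n₀ + ν ξ):
  E: 133 − 1(57.59) = 75.41
  D: 0 + 2(57.59) = 115.2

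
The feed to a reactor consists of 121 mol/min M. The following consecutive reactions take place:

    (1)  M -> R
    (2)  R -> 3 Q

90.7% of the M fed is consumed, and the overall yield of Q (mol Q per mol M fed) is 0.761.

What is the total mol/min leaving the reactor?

182 mol/min

Conversion of M: M consumed = 1ξ₁ = 0.907 × 121 → ξ₁ = 109.7 mol/min.
Yield of Q: 3ξ₂ / 121 = 0.761 → ξ₂ = 30.69 mol/min.
Outlet amounts (n = n₀ + Σ ν·ξ):
  M: 121 − 1(109.7) = 11.25
  R: 0 + 1(109.7) − 1(30.69) = 79.05
  Q: 0 + 3(30.69) = 92.08
Total out = 11.25 + 79.05 + 92.08 = 182.4 mol/min.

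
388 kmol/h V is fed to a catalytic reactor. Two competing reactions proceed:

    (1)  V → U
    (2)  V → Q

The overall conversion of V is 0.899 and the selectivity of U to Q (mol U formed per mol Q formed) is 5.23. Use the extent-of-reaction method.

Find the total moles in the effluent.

388 kmol/h

Conversion of V: V consumed = 0.899 × 388 = 348.8 kmol/h = 1ξ₁ + 1ξ₂.
Selectivity: 1ξ₁ / (1ξ₂) = 5.23 → ξ₁ = 5.23 ξ₂.
Substitute: (1·5.23 + 1) ξ₂ = 348.8 → ξ₂ = 55.99 kmol/h, ξ₁ = 292.8 kmol/h.
Outlet amounts (n = n₀ + Σ ν·ξ):
  V: 388 − 1(292.8) − 1(55.99) = 39.19
  U: 0 + 1(292.8) = 292.8
  Q: 0 + 1(55.99) = 55.99
Total out = 39.19 + 292.8 + 55.99 = 388 kmol/h.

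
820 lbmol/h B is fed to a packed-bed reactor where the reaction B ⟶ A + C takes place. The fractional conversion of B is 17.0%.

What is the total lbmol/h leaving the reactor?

959 lbmol/h

B reacted = 0.17 × 820 = 139.4 lbmol/h; ν_B = −1, so ξ = 139.4/1 = 139.4 lbmol/h.
Outlet amounts (n = n₀ + ν ξ):
  B: 820 − 1(139.4) = 680.6
  A: 0 + 1(139.4) = 139.4
  C: 0 + 1(139.4) = 139.4
Total out = 680.6 + 139.4 + 139.4 = 959.4 lbmol/h.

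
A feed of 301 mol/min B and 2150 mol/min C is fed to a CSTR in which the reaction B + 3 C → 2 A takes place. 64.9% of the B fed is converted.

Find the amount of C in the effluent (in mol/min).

1560 mol/min

B reacted = 0.649 × 301 = 195.3 mol/min; ν_B = −1, so ξ = 195.3/1 = 195.3 mol/min.
Outlet amounts (n = n₀ + ν ξ):
  B: 301 − 1(195.3) = 105.7
  C: 2150 − 3(195.3) = 1564
  A: 0 + 2(195.3) = 390.7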